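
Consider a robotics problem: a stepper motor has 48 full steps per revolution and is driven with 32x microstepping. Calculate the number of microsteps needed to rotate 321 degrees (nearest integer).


step_size = 360/(48*32) = 360/1536 = 0.234375 deg
n = 321/(360/1536) = 321*1536/360 = 1369.6000 -> 1370

1370 steps


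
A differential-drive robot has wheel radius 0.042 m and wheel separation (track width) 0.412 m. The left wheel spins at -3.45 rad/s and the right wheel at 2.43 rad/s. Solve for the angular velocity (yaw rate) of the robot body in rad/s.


omega = r*(wR - wL)/L = 0.042*(2.43 - (-3.45))/0.412 = 0.5994

0.5994 rad/s


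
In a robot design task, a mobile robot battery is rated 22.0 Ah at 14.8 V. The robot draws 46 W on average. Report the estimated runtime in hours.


E = 22.0*14.8 = 325.6000 Wh
t = E/P = 325.6000/46 = 7.0783

7.0783 hours


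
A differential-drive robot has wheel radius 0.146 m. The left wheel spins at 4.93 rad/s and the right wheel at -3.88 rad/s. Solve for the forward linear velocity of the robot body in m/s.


v = r*(wR + wL)/2 = 0.146*(-3.88 + 4.93)/2 = 0.0766

0.0766 m/s


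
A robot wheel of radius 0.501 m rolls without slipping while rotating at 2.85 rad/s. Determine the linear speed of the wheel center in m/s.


v = omega * r = 2.85 * 0.501 = 1.4279

1.4279 m/s


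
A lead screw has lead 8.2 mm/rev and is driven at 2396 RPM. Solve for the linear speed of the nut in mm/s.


v = lead * (RPM/60) = 8.2*2396/60 = 327.4533

327.4533 mm/s


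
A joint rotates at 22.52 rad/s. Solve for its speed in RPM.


RPM = 22.52 * 60/(2*pi) = 215.0502

215.0502 RPM


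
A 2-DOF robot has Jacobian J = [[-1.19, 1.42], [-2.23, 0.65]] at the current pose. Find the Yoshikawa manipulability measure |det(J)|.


det(J) = -1.19*0.65 - (1.42)*(-2.23) = 2.3931
|det(J)| = 2.3931

2.3931


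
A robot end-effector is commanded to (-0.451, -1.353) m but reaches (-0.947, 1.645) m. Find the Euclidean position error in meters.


dx = -0.947 - (-0.451) = -0.4960, dy = 1.645 - (-1.353) = 2.9980
err = sqrt(0.246016 + 8.988004) = 3.0388

3.0388 m


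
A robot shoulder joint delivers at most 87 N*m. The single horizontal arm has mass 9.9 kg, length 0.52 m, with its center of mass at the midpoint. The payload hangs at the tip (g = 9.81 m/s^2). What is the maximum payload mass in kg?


tau_arm = m_arm*g*(L/2) = 9.9*9.81*0.52/2 = 25.2509 N*m
tau_payload = tau_max - tau_arm = 87 - 25.2509 = 61.7491
m_payload = tau_payload / (g*L) = 61.7491 / (9.81*0.52) = 12.1048

12.1048 kg


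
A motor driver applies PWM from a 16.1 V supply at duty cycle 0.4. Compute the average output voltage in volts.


V_avg = V_supply * D = 16.1*0.4 = 6.4400

6.4400 V


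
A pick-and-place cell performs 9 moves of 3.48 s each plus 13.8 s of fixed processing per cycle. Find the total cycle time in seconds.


T = 9*3.48 + 13.8 = 45.1200

45.1200 s


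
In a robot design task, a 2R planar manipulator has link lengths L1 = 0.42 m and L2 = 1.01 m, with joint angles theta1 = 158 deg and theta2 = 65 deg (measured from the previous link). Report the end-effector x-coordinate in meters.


x = L1*cos(th1) + L2*cos(th1+th2) = 0.42*cos(158 deg) + 1.01*cos(223 deg) = -1.1281

-1.1281 m


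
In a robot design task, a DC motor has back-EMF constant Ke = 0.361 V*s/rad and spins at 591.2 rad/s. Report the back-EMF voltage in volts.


V_emf = Ke * omega = 0.361*591.2 = 213.4232

213.4232 V


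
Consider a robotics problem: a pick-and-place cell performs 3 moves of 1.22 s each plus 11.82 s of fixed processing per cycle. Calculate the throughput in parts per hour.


T_cycle = 3*1.22 + 11.82 = 15.4800 s
rate = 3600/T = 232.5581

232.5581 parts/hour


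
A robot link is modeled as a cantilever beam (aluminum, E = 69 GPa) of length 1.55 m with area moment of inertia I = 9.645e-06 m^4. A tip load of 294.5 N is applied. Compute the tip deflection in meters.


delta = F*L^3/(3*E*I) = 294.5*1.55^3/(3*6.900e+10*9.645e-06)
      = 1096.6811875/1996515 = 5.4930e-04

5.4930e-04 m


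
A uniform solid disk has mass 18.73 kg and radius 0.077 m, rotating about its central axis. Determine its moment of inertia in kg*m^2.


I = (1/2)*m*R^2 = 0.5*18.73*0.077^2 = 0.0555

0.0555 kg*m^2


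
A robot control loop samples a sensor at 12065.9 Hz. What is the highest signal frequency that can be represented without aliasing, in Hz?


f_max = f_s/2 = 12065.9/2 = 6032.9500

6032.9500 Hz


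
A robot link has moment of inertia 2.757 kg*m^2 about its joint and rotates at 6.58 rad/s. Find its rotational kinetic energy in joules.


KE = (1/2)*I*omega^2 = 0.5*2.757*6.58^2 = 59.6841

59.6841 J


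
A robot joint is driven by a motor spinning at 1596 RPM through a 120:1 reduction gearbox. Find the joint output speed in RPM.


omega_joint = omega_motor / N = 1596 / 120 = 13.3000

13.3000 RPM


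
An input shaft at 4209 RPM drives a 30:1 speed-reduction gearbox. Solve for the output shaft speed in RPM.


omega_out = omega_in / N = 4209 / 30 = 140.3000

140.3000 RPM


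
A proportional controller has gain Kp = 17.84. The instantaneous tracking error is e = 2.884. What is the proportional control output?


u_P = Kp * e = 17.84 * 2.884 = 51.4506

51.4506


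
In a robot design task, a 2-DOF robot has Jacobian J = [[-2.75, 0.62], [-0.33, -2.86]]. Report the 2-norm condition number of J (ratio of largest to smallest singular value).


JJ^T eigenvalues: trace(JJ^T) = 16.2354, det(JJ^T) = det(J)^2 = 65.11844416
s_max^2 = (16.2354 + sqrt(3.11443652))/2 = 9.00008831
s_min^2 = (16.2354 - sqrt(3.11443652))/2 = 7.23531169
kappa = s_max/s_min = sqrt(9.00008831/7.23531169) = 1.1153

1.1153


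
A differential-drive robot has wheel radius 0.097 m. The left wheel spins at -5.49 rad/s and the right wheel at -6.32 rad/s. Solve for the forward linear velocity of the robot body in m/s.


v = r*(wR + wL)/2 = 0.097*(-6.32 + -5.49)/2 = -0.5728

-0.5728 m/s


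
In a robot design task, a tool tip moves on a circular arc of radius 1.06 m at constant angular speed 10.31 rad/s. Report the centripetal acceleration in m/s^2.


a_c = omega^2 * r = 10.31^2 * 1.06 = 112.6739

112.6739 m/s^2


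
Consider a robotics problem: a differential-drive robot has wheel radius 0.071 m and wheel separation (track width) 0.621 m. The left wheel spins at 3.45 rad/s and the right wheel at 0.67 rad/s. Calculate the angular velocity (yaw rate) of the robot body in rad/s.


omega = r*(wR - wL)/L = 0.071*(0.67 - (3.45))/0.621 = -0.3178

-0.3178 rad/s


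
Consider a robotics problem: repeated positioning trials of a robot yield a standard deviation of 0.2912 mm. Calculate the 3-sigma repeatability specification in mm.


repeatability = 3*sigma = 3*0.2912 = 0.8736

0.8736 mm


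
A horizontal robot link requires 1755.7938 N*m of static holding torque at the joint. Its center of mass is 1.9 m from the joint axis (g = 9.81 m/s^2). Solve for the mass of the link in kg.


m = tau / (g*L) = 1755.7938 / (9.81 * 1.9) = 94.2000

94.2000 kg


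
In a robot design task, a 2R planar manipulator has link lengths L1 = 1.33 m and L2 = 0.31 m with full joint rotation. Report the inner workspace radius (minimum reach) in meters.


r_min = |L1 - L2| = |1.33 - 0.31| = 1.0200

1.0200 m


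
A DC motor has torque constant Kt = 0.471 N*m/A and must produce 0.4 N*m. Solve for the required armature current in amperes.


I = tau / Kt = 0.4/0.471 = 0.8493

0.8493 A


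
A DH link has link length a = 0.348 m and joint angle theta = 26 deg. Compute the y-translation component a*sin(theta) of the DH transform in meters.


a*sin(theta) = 0.348*sin(26 deg) = 0.1526

0.1526 m


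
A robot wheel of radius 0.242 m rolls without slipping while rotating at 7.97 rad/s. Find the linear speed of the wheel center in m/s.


v = omega * r = 7.97 * 0.242 = 1.9287

1.9287 m/s


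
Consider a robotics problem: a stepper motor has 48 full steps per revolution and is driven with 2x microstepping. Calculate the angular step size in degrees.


step = 360/(48*2) = 360/96 = 3.7500

3.7500 degrees


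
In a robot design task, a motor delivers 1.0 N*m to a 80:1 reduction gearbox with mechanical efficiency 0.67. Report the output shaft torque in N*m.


tau_out = tau_in * N * eta = 1.0 * 80 * 0.67 = 53.6000

53.6000 N*m


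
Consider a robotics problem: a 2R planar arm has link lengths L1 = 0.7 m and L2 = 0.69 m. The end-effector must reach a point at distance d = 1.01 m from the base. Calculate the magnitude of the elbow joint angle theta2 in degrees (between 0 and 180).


cos(th2) = (d^2 - L1^2 - L2^2)/(2*L1*L2) = (1.01^2 - 0.7^2 - 0.69^2)/(2*0.7*0.69) = 0.05590062
th2 = acos(0.05590062) = 86.7955 deg

86.7955 degrees


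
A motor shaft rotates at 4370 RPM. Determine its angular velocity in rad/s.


omega = 4370 * 2*pi/60 = 457.6253

457.6253 rad/s


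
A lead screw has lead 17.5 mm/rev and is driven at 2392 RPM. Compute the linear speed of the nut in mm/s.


v = lead * (RPM/60) = 17.5*2392/60 = 697.6667

697.6667 mm/s


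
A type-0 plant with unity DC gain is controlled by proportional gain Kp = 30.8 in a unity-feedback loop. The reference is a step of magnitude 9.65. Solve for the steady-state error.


e_ss = R/(1 + Kp) = 9.65/(1 + 30.8) = 9.65/31.8000 = 0.3035

0.3035


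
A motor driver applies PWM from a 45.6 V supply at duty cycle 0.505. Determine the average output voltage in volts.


V_avg = V_supply * D = 45.6*0.505 = 23.0280

23.0280 V


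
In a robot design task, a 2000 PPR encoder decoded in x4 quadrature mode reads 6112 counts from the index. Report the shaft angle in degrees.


angle = counts * 360 / (PPR*4) = 6112 * 360 / 8000 = 275.0400

275.0400 degrees


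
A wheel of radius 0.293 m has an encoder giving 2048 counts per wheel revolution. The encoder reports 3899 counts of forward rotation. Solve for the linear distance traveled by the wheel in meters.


revs = 3899/2048 = 1.903809
d = revs * 2*pi*r = 1.903809 * 2*pi*0.293 = 3.5049

3.5049 m


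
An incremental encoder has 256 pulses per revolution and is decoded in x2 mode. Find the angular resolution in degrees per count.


resolution = 360 / (PPR * 2) = 360 / 512 = 0.7031

0.7031 degrees


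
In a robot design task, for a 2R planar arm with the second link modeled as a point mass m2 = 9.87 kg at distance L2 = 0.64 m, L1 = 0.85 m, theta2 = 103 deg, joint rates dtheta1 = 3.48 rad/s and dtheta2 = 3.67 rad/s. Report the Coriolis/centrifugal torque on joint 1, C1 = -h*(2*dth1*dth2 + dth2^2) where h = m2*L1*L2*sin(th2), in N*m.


h = m2*L1*L2*sin(th2) = 9.87*0.85*0.64*sin(103 deg) = 5.231666
C1 = -h*(2*3.48*3.67 + 3.67^2) = -5.231666*39.0121 = -204.0983

-204.0983 N*m


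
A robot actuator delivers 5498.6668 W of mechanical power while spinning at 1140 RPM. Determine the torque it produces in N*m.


omega = 1140 * 2*pi/60 = 119.380521 rad/s
tau = P / omega = 5498.6668 / 119.380521 = 46.0600

46.0600 N*m


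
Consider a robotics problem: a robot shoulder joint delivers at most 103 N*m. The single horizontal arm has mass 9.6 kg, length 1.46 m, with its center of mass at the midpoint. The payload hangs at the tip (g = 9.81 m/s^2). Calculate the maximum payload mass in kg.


tau_arm = m_arm*g*(L/2) = 9.6*9.81*1.46/2 = 68.7485 N*m
tau_payload = tau_max - tau_arm = 103 - 68.7485 = 34.2515
m_payload = tau_payload / (g*L) = 34.2515 / (9.81*1.46) = 2.3914

2.3914 kg


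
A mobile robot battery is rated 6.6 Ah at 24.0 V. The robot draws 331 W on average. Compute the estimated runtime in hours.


E = 6.6*24.0 = 158.4000 Wh
t = E/P = 158.4000/331 = 0.4785

0.4785 hours


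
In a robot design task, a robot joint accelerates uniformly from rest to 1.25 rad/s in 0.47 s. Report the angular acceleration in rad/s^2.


alpha = delta_omega / t = 1.25 / 0.47 = 2.6596

2.6596 rad/s^2


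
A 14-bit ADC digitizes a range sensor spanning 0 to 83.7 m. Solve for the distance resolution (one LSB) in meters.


res = range / 2^n = 83.7/2^14 = 83.7/16384 = 0.0051

0.0051 m


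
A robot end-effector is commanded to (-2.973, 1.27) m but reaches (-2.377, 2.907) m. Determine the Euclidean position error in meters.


dx = -2.377 - (-2.973) = 0.5960, dy = 2.907 - (1.27) = 1.6370
err = sqrt(0.355216 + 2.679769) = 1.7421

1.7421 m


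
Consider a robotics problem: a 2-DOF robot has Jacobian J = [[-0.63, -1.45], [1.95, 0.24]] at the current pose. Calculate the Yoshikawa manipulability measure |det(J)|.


det(J) = -0.63*0.24 - (-1.45)*(1.95) = 2.6763
|det(J)| = 2.6763

2.6763


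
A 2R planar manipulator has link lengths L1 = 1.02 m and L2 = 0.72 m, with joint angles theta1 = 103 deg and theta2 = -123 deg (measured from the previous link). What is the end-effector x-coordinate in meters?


x = L1*cos(th1) + L2*cos(th1+th2) = 1.02*cos(103 deg) + 0.72*cos(-20 deg) = 0.4471

0.4471 m


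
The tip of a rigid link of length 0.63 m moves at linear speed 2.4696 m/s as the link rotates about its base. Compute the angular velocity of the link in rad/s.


omega = v / L = 2.4696 / 0.63 = 3.9200

3.9200 rad/s


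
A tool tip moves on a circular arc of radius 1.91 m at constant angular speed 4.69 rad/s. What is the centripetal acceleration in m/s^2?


a_c = omega^2 * r = 4.69^2 * 1.91 = 42.0126

42.0126 m/s^2


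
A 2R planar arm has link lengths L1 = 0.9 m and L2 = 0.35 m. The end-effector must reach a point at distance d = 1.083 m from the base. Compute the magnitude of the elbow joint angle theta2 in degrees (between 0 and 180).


cos(th2) = (d^2 - L1^2 - L2^2)/(2*L1*L2) = (1.083^2 - 0.9^2 - 0.35^2)/(2*0.9*0.35) = 0.38156984
th2 = acos(0.38156984) = 67.5690 deg

67.5690 degrees


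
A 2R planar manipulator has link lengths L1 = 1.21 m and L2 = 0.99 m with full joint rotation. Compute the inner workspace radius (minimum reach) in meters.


r_min = |L1 - L2| = |1.21 - 0.99| = 0.2200

0.2200 m


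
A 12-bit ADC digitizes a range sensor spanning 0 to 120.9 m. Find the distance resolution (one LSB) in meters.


res = range / 2^n = 120.9/2^12 = 120.9/4096 = 0.0295

0.0295 m


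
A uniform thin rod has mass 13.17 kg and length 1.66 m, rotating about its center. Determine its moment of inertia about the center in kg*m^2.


I = (1/12)*m*L^2 = (1/12)*13.17*1.66^2 = 3.0243

3.0243 kg*m^2


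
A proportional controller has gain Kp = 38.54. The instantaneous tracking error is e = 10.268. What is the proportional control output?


u_P = Kp * e = 38.54 * 10.268 = 395.7287

395.7287


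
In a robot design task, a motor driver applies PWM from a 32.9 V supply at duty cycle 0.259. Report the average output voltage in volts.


V_avg = V_supply * D = 32.9*0.259 = 8.5211

8.5211 V


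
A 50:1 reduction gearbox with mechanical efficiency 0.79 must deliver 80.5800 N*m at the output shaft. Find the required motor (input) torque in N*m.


tau_in = tau_out / (N * eta) = 80.5800 / (50 * 0.79) = 2.0400

2.0400 N*m


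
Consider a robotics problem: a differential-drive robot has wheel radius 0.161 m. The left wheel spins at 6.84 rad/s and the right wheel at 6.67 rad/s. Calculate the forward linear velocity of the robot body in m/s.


v = r*(wR + wL)/2 = 0.161*(6.67 + 6.84)/2 = 1.0876

1.0876 m/s


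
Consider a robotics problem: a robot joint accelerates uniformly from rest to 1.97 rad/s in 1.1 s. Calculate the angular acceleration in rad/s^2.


alpha = delta_omega / t = 1.97 / 1.1 = 1.7909

1.7909 rad/s^2


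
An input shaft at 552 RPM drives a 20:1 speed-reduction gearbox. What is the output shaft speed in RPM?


omega_out = omega_in / N = 552 / 20 = 27.6000

27.6000 RPM


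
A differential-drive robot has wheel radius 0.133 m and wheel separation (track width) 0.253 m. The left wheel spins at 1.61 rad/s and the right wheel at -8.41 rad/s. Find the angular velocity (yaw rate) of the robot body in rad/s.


omega = r*(wR - wL)/L = 0.133*(-8.41 - (1.61))/0.253 = -5.2674

-5.2674 rad/s


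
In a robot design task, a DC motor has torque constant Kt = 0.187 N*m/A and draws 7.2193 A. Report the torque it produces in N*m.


tau = Kt * I = 0.187*7.2193 = 1.3500

1.3500 N*m


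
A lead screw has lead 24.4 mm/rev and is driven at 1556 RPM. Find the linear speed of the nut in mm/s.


v = lead * (RPM/60) = 24.4*1556/60 = 632.7733

632.7733 mm/s


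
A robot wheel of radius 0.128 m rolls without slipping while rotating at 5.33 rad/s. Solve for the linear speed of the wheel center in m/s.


v = omega * r = 5.33 * 0.128 = 0.6822

0.6822 m/s


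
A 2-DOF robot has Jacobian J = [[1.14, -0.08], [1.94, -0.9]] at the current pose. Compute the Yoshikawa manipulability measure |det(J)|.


det(J) = 1.14*-0.9 - (-0.08)*(1.94) = -0.8708
|det(J)| = 0.8708

0.8708


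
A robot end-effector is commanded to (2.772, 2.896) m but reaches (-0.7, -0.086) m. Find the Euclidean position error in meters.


dx = -0.7 - (2.772) = -3.4720, dy = -0.086 - (2.896) = -2.9820
err = sqrt(12.054784 + 8.892324) = 4.5768

4.5768 m


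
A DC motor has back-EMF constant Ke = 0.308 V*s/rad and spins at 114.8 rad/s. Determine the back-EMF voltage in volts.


V_emf = Ke * omega = 0.308*114.8 = 35.3584

35.3584 V


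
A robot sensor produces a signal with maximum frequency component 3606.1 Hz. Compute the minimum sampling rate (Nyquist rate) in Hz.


f_s,min = 2*f_max = 2*3606.1 = 7212.2000

7212.2000 Hz


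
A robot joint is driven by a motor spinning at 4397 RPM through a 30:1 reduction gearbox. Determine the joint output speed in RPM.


omega_joint = omega_motor / N = 4397 / 30 = 146.5667

146.5667 RPM


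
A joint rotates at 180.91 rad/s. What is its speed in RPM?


RPM = 180.91 * 60/(2*pi) = 1727.5632

1727.5632 RPM


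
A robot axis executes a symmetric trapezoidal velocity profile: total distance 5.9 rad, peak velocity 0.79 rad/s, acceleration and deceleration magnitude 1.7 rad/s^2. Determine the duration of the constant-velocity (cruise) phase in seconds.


t_acc = v/a = 0.464706 s, d_acc = v^2/(2a) = 0.183559 rad each
d_cruise = 5.9 - 2*0.183559 = 5.532882 rad
t_cruise = d_cruise/v = 5.532882/0.79 = 7.0036

7.0036 s


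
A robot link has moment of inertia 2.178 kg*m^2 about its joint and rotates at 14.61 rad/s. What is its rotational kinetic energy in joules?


KE = (1/2)*I*omega^2 = 0.5*2.178*14.61^2 = 232.4493

232.4493 J


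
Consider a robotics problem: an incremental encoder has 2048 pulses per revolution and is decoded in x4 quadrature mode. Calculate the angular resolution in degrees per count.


resolution = 360 / (PPR * 4) = 360 / 8192 = 0.0439

0.0439 degrees


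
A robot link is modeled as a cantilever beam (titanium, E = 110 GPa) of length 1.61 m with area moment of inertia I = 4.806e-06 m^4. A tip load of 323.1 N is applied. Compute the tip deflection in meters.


delta = F*L^3/(3*E*I) = 323.1*1.61^3/(3*1.100e+11*4.806e-06)
      = 1348.3870911/1585980 = 8.5019e-04

8.5019e-04 m


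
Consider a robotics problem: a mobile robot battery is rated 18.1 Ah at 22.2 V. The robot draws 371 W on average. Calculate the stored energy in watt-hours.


E = capacity * V = 18.1*22.2 = 401.8200

401.8200 Wh


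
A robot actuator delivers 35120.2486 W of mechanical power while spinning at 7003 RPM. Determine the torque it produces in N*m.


omega = 7003 * 2*pi/60 = 733.352445 rad/s
tau = P / omega = 35120.2486 / 733.352445 = 47.8900

47.8900 N*m


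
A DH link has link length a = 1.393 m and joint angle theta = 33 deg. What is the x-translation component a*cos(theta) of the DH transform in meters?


a*cos(theta) = 1.393*cos(33 deg) = 1.1683

1.1683 m


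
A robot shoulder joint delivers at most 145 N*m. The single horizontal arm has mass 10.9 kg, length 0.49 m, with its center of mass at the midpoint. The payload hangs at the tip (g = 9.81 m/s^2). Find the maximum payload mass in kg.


tau_arm = m_arm*g*(L/2) = 10.9*9.81*0.49/2 = 26.1976 N*m
tau_payload = tau_max - tau_arm = 145 - 26.1976 = 118.8024
m_payload = tau_payload / (g*L) = 118.8024 / (9.81*0.49) = 24.7150

24.7150 kg


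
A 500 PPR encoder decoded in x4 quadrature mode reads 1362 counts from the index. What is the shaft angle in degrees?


angle = counts * 360 / (PPR*4) = 1362 * 360 / 2000 = 245.1600

245.1600 degrees


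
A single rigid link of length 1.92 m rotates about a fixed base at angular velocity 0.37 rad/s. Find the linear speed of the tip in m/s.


v = L*omega = 1.92 * 0.37 = 0.7104

0.7104 m/s


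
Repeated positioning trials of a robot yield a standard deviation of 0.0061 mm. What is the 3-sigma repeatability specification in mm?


repeatability = 3*sigma = 3*0.0061 = 0.0183

0.0183 mm


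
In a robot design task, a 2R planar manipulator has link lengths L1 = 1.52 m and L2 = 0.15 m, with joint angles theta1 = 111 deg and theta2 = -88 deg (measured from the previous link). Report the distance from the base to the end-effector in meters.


x = L1*cos(th1) + L2*cos(th1+th2) = -0.406644
y = L1*sin(th1) + L2*sin(th1+th2) = 1.477652
d = sqrt(x^2 + y^2) = sqrt(0.165359 + 2.183455) = 1.5326

1.5326 m


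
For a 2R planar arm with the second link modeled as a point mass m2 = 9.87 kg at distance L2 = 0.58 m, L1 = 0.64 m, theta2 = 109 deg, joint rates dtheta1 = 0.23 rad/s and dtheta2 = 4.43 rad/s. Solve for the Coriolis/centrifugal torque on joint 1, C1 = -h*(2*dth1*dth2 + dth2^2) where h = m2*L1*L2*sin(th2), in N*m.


h = m2*L1*L2*sin(th2) = 9.87*0.64*0.58*sin(109 deg) = 3.464138
C1 = -h*(2*0.23*4.43 + 4.43^2) = -3.464138*21.6627 = -75.0426

-75.0426 N*m


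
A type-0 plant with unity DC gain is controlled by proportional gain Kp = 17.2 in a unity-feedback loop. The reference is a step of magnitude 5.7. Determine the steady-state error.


e_ss = R/(1 + Kp) = 5.7/(1 + 17.2) = 5.7/18.2000 = 0.3132

0.3132


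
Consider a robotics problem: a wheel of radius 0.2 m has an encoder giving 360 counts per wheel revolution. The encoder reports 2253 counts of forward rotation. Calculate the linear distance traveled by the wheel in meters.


revs = 2253/360 = 6.258333
d = revs * 2*pi*r = 6.258333 * 2*pi*0.2 = 7.8645

7.8645 m


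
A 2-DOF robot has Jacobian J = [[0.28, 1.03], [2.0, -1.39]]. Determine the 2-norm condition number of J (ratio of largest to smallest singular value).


JJ^T eigenvalues: trace(JJ^T) = 7.0714, det(JJ^T) = det(J)^2 = 5.99858064
s_max^2 = (7.0714 + sqrt(26.01037540))/2 = 6.08571840
s_min^2 = (7.0714 - sqrt(26.01037540))/2 = 0.98568160
kappa = s_max/s_min = sqrt(6.08571840/0.98568160) = 2.4848

2.4848


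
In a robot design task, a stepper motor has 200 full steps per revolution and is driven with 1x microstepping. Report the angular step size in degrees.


step = 360/(200*1) = 360/200 = 1.8000

1.8000 degrees


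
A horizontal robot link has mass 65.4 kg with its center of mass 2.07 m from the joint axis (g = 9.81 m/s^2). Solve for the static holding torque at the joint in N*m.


tau = m*g*L = 65.4 * 9.81 * 2.07 = 1328.0582

1328.0582 N*m


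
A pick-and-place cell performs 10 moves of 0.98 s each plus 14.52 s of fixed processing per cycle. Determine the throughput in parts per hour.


T_cycle = 10*0.98 + 14.52 = 24.3200 s
rate = 3600/T = 148.0263

148.0263 parts/hour


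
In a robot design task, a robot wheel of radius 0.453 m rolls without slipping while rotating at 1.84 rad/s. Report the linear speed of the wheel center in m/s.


v = omega * r = 1.84 * 0.453 = 0.8335

0.8335 m/s


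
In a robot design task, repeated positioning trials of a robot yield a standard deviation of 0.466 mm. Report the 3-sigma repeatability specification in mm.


repeatability = 3*sigma = 3*0.466 = 1.3980

1.3980 mm


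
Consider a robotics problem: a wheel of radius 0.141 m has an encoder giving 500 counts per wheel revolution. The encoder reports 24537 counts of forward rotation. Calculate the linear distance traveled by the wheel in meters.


revs = 24537/500 = 49.074000
d = revs * 2*pi*r = 49.074000 * 2*pi*0.141 = 43.4761

43.4761 m


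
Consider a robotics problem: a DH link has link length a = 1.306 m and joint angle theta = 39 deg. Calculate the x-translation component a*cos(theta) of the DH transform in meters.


a*cos(theta) = 1.306*cos(39 deg) = 1.0150

1.0150 m


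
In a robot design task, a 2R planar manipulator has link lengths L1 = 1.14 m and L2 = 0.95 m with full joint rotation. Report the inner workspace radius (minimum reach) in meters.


r_min = |L1 - L2| = |1.14 - 0.95| = 0.1900

0.1900 m


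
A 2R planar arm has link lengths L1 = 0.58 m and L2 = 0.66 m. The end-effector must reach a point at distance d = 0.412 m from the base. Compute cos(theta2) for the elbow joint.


cos(th2) = (d^2 - L1^2 - L2^2)/(2*L1*L2) = (0.412^2 - 0.58^2 - 0.66^2)/(2*0.58*0.66) = -0.7866

-0.7866


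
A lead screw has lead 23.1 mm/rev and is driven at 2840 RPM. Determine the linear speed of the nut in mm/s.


v = lead * (RPM/60) = 23.1*2840/60 = 1093.4000

1093.4000 mm/s


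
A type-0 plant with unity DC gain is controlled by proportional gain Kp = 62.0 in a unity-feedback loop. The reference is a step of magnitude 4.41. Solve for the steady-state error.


e_ss = R/(1 + Kp) = 4.41/(1 + 62.0) = 4.41/63.0000 = 0.0700

0.0700


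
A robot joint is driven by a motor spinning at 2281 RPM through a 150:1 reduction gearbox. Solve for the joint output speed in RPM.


omega_joint = omega_motor / N = 2281 / 150 = 15.2067

15.2067 RPM


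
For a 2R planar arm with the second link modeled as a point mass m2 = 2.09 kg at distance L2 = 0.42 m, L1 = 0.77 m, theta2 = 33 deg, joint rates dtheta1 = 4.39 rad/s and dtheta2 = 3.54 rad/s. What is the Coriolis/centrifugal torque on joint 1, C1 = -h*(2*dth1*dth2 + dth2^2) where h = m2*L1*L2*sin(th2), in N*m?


h = m2*L1*L2*sin(th2) = 2.09*0.77*0.42*sin(33 deg) = 0.368125
C1 = -h*(2*4.39*3.54 + 3.54^2) = -0.368125*43.6128 = -16.0550

-16.0550 N*m


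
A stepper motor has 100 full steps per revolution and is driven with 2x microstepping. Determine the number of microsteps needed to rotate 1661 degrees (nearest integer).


step_size = 360/(100*2) = 360/200 = 1.800000 deg
n = 1661/(360/200) = 1661*200/360 = 922.7778 -> 923

923 steps


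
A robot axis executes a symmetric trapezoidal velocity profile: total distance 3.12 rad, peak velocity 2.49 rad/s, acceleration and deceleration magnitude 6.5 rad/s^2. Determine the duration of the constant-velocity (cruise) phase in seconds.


t_acc = v/a = 0.383077 s, d_acc = v^2/(2a) = 0.476931 rad each
d_cruise = 3.12 - 2*0.476931 = 2.166138 rad
t_cruise = d_cruise/v = 2.166138/2.49 = 0.8699

0.8699 s


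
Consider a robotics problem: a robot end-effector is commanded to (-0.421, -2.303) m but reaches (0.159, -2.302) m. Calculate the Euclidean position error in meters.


dx = 0.159 - (-0.421) = 0.5800, dy = -2.302 - (-2.303) = 0.0010
err = sqrt(0.336400 + 0.000001) = 0.5800

0.5800 m


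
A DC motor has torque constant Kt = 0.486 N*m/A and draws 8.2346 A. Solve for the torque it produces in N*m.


tau = Kt * I = 0.486*8.2346 = 4.0020

4.0020 N*m


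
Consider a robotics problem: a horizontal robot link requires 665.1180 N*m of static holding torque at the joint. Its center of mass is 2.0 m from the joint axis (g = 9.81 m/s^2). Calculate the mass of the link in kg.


m = tau / (g*L) = 665.1180 / (9.81 * 2.0) = 33.9000

33.9000 kg


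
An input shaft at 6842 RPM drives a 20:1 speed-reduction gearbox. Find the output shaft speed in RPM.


omega_out = omega_in / N = 6842 / 20 = 342.1000

342.1000 RPM


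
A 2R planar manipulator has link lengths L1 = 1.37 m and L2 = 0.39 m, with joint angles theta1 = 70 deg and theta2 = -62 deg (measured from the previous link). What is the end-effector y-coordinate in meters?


y = L1*sin(th1) + L2*sin(th1+th2) = 1.37*sin(70 deg) + 0.39*sin(8 deg) = 1.3417

1.3417 m


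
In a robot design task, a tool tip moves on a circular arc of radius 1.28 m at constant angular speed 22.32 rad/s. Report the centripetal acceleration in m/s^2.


a_c = omega^2 * r = 22.32^2 * 1.28 = 637.6735

637.6735 m/s^2


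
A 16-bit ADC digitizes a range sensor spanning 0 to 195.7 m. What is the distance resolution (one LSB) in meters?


res = range / 2^n = 195.7/2^16 = 195.7/65536 = 0.0030

0.0030 m


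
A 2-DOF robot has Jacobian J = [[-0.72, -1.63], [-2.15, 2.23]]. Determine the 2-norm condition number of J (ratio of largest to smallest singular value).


JJ^T eigenvalues: trace(JJ^T) = 12.7707, det(JJ^T) = det(J)^2 = 26.11312201
s_max^2 = (12.7707 + sqrt(58.63829045))/2 = 10.21413213
s_min^2 = (12.7707 - sqrt(58.63829045))/2 = 2.55656787
kappa = s_max/s_min = sqrt(10.21413213/2.55656787) = 1.9988

1.9988


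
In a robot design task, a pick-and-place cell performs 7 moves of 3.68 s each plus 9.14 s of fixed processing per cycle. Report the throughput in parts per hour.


T_cycle = 7*3.68 + 9.14 = 34.9000 s
rate = 3600/T = 103.1519

103.1519 parts/hour


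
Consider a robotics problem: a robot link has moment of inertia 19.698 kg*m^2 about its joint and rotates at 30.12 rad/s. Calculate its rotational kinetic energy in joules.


KE = (1/2)*I*omega^2 = 0.5*19.698*30.12^2 = 8935.1546

8935.1546 J


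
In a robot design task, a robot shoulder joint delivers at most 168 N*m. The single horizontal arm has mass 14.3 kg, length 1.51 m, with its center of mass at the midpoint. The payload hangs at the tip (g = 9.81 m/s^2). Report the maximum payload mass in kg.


tau_arm = m_arm*g*(L/2) = 14.3*9.81*1.51/2 = 105.9137 N*m
tau_payload = tau_max - tau_arm = 168 - 105.9137 = 62.0863
m_payload = tau_payload / (g*L) = 62.0863 / (9.81*1.51) = 4.1913

4.1913 kg


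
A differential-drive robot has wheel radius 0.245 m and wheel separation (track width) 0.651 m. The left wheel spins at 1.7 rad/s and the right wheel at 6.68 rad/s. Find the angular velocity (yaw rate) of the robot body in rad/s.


omega = r*(wR - wL)/L = 0.245*(6.68 - (1.7))/0.651 = 1.8742

1.8742 rad/s


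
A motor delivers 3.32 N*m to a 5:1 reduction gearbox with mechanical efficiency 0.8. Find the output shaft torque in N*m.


tau_out = tau_in * N * eta = 3.32 * 5 * 0.8 = 13.2800

13.2800 N*m


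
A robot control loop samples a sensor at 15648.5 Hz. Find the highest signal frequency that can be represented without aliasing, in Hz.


f_max = f_s/2 = 15648.5/2 = 7824.2500

7824.2500 Hz


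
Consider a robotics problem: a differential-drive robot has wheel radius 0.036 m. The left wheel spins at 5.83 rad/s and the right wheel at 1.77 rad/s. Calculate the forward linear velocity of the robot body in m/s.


v = r*(wR + wL)/2 = 0.036*(1.77 + 5.83)/2 = 0.1368

0.1368 m/s


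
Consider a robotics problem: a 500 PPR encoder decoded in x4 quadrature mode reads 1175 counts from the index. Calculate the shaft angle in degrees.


angle = counts * 360 / (PPR*4) = 1175 * 360 / 2000 = 211.5000

211.5000 degrees


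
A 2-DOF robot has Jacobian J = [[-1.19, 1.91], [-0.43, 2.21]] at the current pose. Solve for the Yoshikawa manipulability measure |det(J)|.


det(J) = -1.19*2.21 - (1.91)*(-0.43) = -1.8086
|det(J)| = 1.8086

1.8086


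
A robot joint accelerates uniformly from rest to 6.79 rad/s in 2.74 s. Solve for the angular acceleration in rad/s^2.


alpha = delta_omega / t = 6.79 / 2.74 = 2.4781

2.4781 rad/s^2


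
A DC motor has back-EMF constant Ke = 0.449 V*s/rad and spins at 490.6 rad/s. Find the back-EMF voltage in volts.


V_emf = Ke * omega = 0.449*490.6 = 220.2794

220.2794 V


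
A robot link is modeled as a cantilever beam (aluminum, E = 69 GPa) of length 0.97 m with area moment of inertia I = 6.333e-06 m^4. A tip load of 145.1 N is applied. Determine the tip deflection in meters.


delta = F*L^3/(3*E*I) = 145.1*0.97^3/(3*6.900e+10*6.333e-06)
      = 132.4288523/1310931 = 1.0102e-04

1.0102e-04 m


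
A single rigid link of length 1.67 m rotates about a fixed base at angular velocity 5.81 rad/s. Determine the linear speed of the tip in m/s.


v = L*omega = 1.67 * 5.81 = 9.7027

9.7027 m/s


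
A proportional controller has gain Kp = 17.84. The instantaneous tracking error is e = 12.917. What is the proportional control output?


u_P = Kp * e = 17.84 * 12.917 = 230.4393

230.4393


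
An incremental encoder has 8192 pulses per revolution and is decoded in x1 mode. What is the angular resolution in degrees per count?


resolution = 360 / (PPR * 1) = 360 / 8192 = 0.0439

0.0439 degrees


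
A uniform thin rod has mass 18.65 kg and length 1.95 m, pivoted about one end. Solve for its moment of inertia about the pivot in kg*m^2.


I = (1/3)*m*L^2 = (1/3)*18.65*1.95^2 = 23.6389

23.6389 kg*m^2


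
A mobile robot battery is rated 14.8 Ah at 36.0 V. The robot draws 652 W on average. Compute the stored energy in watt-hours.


E = capacity * V = 14.8*36.0 = 532.8000

532.8000 Wh


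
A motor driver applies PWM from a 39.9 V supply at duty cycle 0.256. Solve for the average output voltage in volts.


V_avg = V_supply * D = 39.9*0.256 = 10.2144

10.2144 V


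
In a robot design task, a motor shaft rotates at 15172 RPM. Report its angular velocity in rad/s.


omega = 15172 * 2*pi/60 = 1588.8081

1588.8081 rad/s


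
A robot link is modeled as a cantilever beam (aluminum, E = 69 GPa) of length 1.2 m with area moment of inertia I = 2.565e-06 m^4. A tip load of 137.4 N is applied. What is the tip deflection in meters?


delta = F*L^3/(3*E*I) = 137.4*1.2^3/(3*6.900e+10*2.565e-06)
      = 237.4272/530955 = 4.4717e-04

4.4717e-04 m


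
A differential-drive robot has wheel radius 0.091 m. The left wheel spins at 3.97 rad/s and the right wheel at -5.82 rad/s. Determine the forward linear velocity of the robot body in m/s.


v = r*(wR + wL)/2 = 0.091*(-5.82 + 3.97)/2 = -0.0842

-0.0842 m/s


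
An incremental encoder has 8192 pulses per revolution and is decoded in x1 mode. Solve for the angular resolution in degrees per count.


resolution = 360 / (PPR * 1) = 360 / 8192 = 0.0439

0.0439 degrees


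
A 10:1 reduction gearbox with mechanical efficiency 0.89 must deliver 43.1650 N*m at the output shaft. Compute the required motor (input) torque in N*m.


tau_in = tau_out / (N * eta) = 43.1650 / (10 * 0.89) = 4.8500

4.8500 N*m


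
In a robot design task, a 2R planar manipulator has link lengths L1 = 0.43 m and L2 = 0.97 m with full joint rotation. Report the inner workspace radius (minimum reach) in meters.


r_min = |L1 - L2| = |0.43 - 0.97| = 0.5400

0.5400 m


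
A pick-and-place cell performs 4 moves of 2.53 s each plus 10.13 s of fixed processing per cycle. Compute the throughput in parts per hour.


T_cycle = 4*2.53 + 10.13 = 20.2500 s
rate = 3600/T = 177.7778

177.7778 parts/hour


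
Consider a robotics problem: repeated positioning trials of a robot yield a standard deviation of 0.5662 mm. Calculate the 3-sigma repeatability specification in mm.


repeatability = 3*sigma = 3*0.5662 = 1.6986

1.6986 mm


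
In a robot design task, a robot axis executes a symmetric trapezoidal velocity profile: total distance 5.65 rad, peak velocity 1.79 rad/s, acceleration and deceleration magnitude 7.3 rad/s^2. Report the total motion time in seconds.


t_acc = v/a = 1.79/7.3 = 0.245205 s
d_acc = v^2/(2a) = 0.219459 rad (each ramp)
d_cruise = 5.65 - 2*0.219459 = 5.211082 rad
t_cruise = 5.211082/1.79 = 2.911219 s
t_total = 2*0.245205 + 2.911219 = 3.4016

3.4016 s


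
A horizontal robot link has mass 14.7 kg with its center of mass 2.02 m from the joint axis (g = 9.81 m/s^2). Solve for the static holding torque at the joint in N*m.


tau = m*g*L = 14.7 * 9.81 * 2.02 = 291.2981

291.2981 N*m


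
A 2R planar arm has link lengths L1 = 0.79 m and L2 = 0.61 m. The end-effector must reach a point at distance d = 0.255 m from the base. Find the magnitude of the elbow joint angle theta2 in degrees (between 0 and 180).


cos(th2) = (d^2 - L1^2 - L2^2)/(2*L1*L2) = (0.255^2 - 0.79^2 - 0.61^2)/(2*0.79*0.61) = -0.96614962
th2 = acos(-0.96614962) = 165.0496 deg

165.0496 degrees


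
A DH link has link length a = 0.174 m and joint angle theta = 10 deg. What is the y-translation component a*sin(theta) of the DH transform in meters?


a*sin(theta) = 0.174*sin(10 deg) = 0.0302

0.0302 m


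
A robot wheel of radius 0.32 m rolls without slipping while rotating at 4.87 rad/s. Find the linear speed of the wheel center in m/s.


v = omega * r = 4.87 * 0.32 = 1.5584

1.5584 m/s


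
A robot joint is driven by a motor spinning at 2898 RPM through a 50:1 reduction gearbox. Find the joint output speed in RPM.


omega_joint = omega_motor / N = 2898 / 50 = 57.9600

57.9600 RPM


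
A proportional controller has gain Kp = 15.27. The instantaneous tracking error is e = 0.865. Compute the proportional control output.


u_P = Kp * e = 15.27 * 0.865 = 13.2085

13.2085


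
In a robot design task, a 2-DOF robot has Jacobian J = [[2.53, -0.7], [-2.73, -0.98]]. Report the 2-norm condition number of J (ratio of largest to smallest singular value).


JJ^T eigenvalues: trace(JJ^T) = 15.3042, det(JJ^T) = det(J)^2 = 19.27561216
s_max^2 = (15.3042 + sqrt(157.11608900))/2 = 13.91939784
s_min^2 = (15.3042 - sqrt(157.11608900))/2 = 1.38480216
kappa = s_max/s_min = sqrt(13.91939784/1.38480216) = 3.1704

3.1704


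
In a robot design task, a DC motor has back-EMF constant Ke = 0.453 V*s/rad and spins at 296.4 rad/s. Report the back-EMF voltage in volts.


V_emf = Ke * omega = 0.453*296.4 = 134.2692

134.2692 V


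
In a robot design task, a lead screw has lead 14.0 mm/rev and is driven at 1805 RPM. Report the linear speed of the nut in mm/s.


v = lead * (RPM/60) = 14.0*1805/60 = 421.1667

421.1667 mm/s


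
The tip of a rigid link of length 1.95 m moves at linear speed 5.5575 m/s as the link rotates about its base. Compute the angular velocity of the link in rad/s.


omega = v / L = 5.5575 / 1.95 = 2.8500

2.8500 rad/s


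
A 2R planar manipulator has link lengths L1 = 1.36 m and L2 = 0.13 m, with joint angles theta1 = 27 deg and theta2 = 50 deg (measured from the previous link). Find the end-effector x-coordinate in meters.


x = L1*cos(th1) + L2*cos(th1+th2) = 1.36*cos(27 deg) + 0.13*cos(77 deg) = 1.2410

1.2410 m


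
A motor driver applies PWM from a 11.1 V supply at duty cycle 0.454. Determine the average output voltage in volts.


V_avg = V_supply * D = 11.1*0.454 = 5.0394

5.0394 V


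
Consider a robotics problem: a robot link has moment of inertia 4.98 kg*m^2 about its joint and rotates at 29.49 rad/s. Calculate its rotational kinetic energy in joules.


KE = (1/2)*I*omega^2 = 0.5*4.98*29.49^2 = 2165.4536

2165.4536 J


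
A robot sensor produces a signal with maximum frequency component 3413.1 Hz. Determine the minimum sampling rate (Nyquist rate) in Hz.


f_s,min = 2*f_max = 2*3413.1 = 6826.2000

6826.2000 Hz


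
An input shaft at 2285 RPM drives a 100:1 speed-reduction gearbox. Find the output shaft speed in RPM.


omega_out = omega_in / N = 2285 / 100 = 22.8500

22.8500 RPM


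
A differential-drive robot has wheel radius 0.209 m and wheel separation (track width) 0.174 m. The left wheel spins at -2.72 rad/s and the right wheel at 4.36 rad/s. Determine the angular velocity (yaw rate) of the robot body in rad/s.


omega = r*(wR - wL)/L = 0.209*(4.36 - (-2.72))/0.174 = 8.5041

8.5041 rad/s


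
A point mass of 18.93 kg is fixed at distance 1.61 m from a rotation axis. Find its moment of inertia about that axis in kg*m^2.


I = m*r^2 = 18.93*1.61^2 = 49.0685

49.0685 kg*m^2


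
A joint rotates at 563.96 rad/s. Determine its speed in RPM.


RPM = 563.96 * 60/(2*pi) = 5385.4213

5385.4213 RPM
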